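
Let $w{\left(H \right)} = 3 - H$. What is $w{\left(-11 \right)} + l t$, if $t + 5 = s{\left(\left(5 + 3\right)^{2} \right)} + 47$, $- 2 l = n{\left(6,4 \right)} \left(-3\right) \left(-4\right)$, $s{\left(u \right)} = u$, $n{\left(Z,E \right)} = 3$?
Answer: $-1894$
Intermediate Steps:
$l = -18$ ($l = - \frac{3 \left(-3\right) \left(-4\right)}{2} = - \frac{\left(-9\right) \left(-4\right)}{2} = \left(- \frac{1}{2}\right) 36 = -18$)
$t = 106$ ($t = -5 + \left(\left(5 + 3\right)^{2} + 47\right) = -5 + \left(8^{2} + 47\right) = -5 + \left(64 + 47\right) = -5 + 111 = 106$)
$w{\left(-11 \right)} + l t = \left(3 - -11\right) - 1908 = \left(3 + 11\right) - 1908 = 14 - 1908 = -1894$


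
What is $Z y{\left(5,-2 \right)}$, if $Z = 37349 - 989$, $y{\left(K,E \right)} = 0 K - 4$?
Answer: $-145440$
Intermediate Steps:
$y{\left(K,E \right)} = -4$ ($y{\left(K,E \right)} = 0 - 4 = -4$)
$Z = 36360$ ($Z = 37349 - 989 = 36360$)
$Z y{\left(5,-2 \right)} = 36360 \left(-4\right) = -145440$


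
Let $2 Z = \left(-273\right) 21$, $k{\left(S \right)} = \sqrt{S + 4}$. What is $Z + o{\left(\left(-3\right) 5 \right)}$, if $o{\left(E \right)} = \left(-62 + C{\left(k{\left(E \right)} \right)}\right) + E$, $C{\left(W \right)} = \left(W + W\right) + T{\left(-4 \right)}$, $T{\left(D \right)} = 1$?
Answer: $- \frac{5885}{2} + 2 i \sqrt{11} \approx -2942.5 + 6.6332 i$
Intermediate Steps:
$k{\left(S \right)} = \sqrt{4 + S}$
$C{\left(W \right)} = 1 + 2 W$ ($C{\left(W \right)} = \left(W + W\right) + 1 = 2 W + 1 = 1 + 2 W$)
$Z = - \frac{5733}{2}$ ($Z = \frac{\left(-273\right) 21}{2} = \frac{1}{2} \left(-5733\right) = - \frac{5733}{2} \approx -2866.5$)
$o{\left(E \right)} = -61 + E + 2 \sqrt{4 + E}$ ($o{\left(E \right)} = \left(-62 + \left(1 + 2 \sqrt{4 + E}\right)\right) + E = \left(-61 + 2 \sqrt{4 + E}\right) + E = -61 + E + 2 \sqrt{4 + E}$)
$Z + o{\left(\left(-3\right) 5 \right)} = - \frac{5733}{2} - \left(76 - 2 \sqrt{4 - 15}\right) = - \frac{5733}{2} - \left(76 - 2 i \sqrt{11}\right) = - \frac{5885}{2} + 2 i \sqrt{11}$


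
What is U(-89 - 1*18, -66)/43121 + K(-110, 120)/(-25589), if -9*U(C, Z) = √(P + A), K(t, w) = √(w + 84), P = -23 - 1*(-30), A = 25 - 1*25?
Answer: -2*√51/25589 - √7/388089 ≈ -0.00056498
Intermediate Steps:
A = 0 (A = 25 - 25 = 0)
P = 7 (P = -23 + 30 = 7)
K(t, w) = √(84 + w)
U(C, Z) = -√7/9 (U(C, Z) = -√(7 + 0)/9 = -√7/9)
U(-89 - 1*18, -66)/43121 + K(-110, 120)/(-25589) = -√7/9/43121 + √(84 + 120)/(-25589) = -√7/9*(1/43121) + √204*(-1/25589) = -√7/388089 + (2*√51)*(-1/25589) = -√7/388089 - 2*√51/25589 = -2*√51/25589 - √7/388089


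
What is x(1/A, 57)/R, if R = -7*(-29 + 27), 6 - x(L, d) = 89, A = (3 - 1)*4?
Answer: -83/14 ≈ -5.9286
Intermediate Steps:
A = 8 (A = 2*4 = 8)
x(L, d) = -83 (x(L, d) = 6 - 1*89 = 6 - 89 = -83)
R = 14 (R = -7*(-2) = 14)
x(1/A, 57)/R = -83/14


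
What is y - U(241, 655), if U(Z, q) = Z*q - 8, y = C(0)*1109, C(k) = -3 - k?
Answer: -161174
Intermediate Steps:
y = -3327 (y = (-3 - 1*0)*1109 = (-3 + 0)*1109 = -3*1109 = -3327)
U(Z, q) = -8 + Z*q
y - U(241, 655) = -3327 - (-8 + 241*655) = -3327 - (-8 + 157855) = -3327 - 1*157847 = -3327 - 157847 = -161174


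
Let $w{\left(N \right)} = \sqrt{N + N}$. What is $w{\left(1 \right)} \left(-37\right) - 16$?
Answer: $-16 - 37 \sqrt{2} \approx -68.326$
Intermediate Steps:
$w{\left(N \right)} = \sqrt{2} \sqrt{N}$ ($w{\left(N \right)} = \sqrt{2 N} = \sqrt{2} \sqrt{N}$)
$w{\left(1 \right)} \left(-37\right) - 16 = \sqrt{2} \sqrt{1} \left(-37\right) - 16 = \sqrt{2} \cdot 1 \left(-37\right) - 16 = \sqrt{2} \left(-37\right) - 16 = - 37 \sqrt{2} - 16 = -16 - 37 \sqrt{2}$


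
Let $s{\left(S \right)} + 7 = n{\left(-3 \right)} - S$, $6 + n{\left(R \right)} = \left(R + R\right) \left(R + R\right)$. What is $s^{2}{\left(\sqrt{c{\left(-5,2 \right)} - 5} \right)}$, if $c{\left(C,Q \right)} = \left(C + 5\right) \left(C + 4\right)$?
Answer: $\left(23 - i \sqrt{5}\right)^{2} \approx 524.0 - 102.86 i$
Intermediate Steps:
$n{\left(R \right)} = -6 + 4 R^{2}$ ($n{\left(R \right)} = -6 + \left(R + R\right) \left(R + R\right) = -6 + 2 R 2 R = -6 + 4 R^{2}$)
$c{\left(C,Q \right)} = \left(4 + C\right) \left(5 + C\right)$ ($c{\left(C,Q \right)} = \left(5 + C\right) \left(4 + C\right) = \left(4 + C\right) \left(5 + C\right)$)
$s{\left(S \right)} = 23 - S$ ($s{\left(S \right)} = -7 - \left(6 - 36 + S\right) = -7 - \left(-30 + S\right) = 23 - S$)
$s^{2}{\left(\sqrt{c{\left(-5,2 \right)} - 5} \right)} = \left(23 - \sqrt{\left(20 + \left(-5\right)^{2} + 9 \left(-5\right)\right) - 5}\right)^{2} = \left(23 - \sqrt{\left(20 + 25 - 45\right) - 5}\right)^{2} = \left(23 - \sqrt{0 - 5}\right)^{2} = \left(23 - \sqrt{-5}\right)^{2} = \left(23 - i \sqrt{5}\right)^{2}$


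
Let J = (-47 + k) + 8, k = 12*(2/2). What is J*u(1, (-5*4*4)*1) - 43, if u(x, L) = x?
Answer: -70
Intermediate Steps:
k = 12 (k = 12*(2*(1/2)) = 12*1 = 12)
J = -27 (J = (-47 + 12) + 8 = -35 + 8 = -27)
J*u(1, (-5*4*4)*1) - 43 = -27*1 - 43 = -27 - 43 = -70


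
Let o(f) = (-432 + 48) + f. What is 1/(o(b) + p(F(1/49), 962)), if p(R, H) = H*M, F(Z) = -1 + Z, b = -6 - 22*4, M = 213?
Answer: 1/204428 ≈ 4.8917e-6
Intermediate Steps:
b = -94 (b = -6 - 88 = -94)
p(R, H) = 213*H (p(R, H) = H*213 = 213*H)
o(f) = -384 + f
1/(o(b) + p(F(1/49), 962)) = 1/((-384 - 94) + 213*962) = 1/(-478 + 204906) = 1/204428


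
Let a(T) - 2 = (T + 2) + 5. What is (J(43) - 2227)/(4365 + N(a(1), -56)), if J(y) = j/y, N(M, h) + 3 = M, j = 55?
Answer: -47853/93998 ≈ -0.50909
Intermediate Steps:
a(T) = 9 + T (a(T) = 2 + ((T + 2) + 5) = 2 + ((2 + T) + 5) = 2 + (7 + T) = 9 + T)
N(M, h) = -3 + M
J(y) = 55/y
(J(43) - 2227)/(4365 + N(a(1), -56)) = (55/43 - 2227)/(4365 + (-3 + (9 + 1))) = (55*(1/43) - 2227)/(4365 + (-3 + 10)) = (55/43 - 2227)/(4365 + 7) = -95706/43/4372 = -95706/43*1/4372 = -47853/93998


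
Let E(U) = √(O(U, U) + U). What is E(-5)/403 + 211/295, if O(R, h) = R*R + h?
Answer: 211/295 + √15/403 ≈ 0.72486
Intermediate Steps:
O(R, h) = h + R² (O(R, h) = R² + h = h + R²)
E(U) = √(U² + 2*U) (E(U) = √((U + U²) + U) = √(U² + 2*U))
E(-5)/403 + 211/295 = √(-5*(2 - 5))/403 + 211/295 = √(-5*(-3))*(1/403) + 211*(1/295) = √15*(1/403) + 211/295 = √15/403 + 211/295 = 211/295 + √15/403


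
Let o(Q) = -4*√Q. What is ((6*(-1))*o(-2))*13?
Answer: 312*I*√2 ≈ 441.23*I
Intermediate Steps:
((6*(-1))*o(-2))*13 = ((6*(-1))*(-4*I*√2))*13 = -(-24)*I*√2*13 = (24*I*√2)*13 = 312*I*√2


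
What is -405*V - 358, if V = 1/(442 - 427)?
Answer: -385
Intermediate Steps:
V = 1/15 ≈ 0.066667
-405*V - 358 = -405*1/15 - 358 = -27 - 358 = -385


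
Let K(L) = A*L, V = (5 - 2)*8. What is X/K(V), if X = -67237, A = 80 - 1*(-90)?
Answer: -67237/4080 ≈ -16.480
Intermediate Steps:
V = 24 (V = 3*8 = 24)
A = 170 (A = 80 + 90 = 170)
K(L) = 170*L
X/K(V) = -67237/(170*24) = -67237/4080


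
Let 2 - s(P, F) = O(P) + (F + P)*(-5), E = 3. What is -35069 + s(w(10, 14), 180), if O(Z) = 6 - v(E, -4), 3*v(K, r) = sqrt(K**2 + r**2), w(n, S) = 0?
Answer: -102514/3 ≈ -34171.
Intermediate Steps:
v(K, r) = sqrt(K**2 + r**2)/3
O(Z) = 13/3 (O(Z) = 6 - sqrt(3**2 + (-4)**2)/3 = 6 - sqrt(9 + 16)/3 = 6 - sqrt(25)/3 = 6 - 5/3 = 13/3)
s(P, F) = -7/3 + 5*F + 5*P (s(P, F) = 2 - (13/3 + (F + P)*(-5)) = 2 - (13/3 + (-5*F - 5*P)) = 2 - (13/3 - 5*F - 5*P) = 2 + (-13/3 + 5*F + 5*P) = -7/3 + 5*F + 5*P)
-35069 + s(w(10, 14), 180) = -35069 + (-7/3 + 5*180 + 5*0) = -35069 + (-7/3 + 900 + 0) = -35069 + 2693/3 = -102514/3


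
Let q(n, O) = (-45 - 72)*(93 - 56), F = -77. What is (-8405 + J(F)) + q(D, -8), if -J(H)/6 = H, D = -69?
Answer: -12272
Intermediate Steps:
J(H) = -6*H
q(n, O) = -4329 (q(n, O) = -117*37 = -4329)
(-8405 + J(F)) + q(D, -8) = (-8405 - 6*(-77)) - 4329 = (-8405 + 462) - 4329 = -7943 - 4329 = -12272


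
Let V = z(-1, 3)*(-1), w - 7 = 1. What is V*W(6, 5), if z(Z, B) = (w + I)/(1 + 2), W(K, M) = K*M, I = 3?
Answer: -110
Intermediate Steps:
w = 8 (w = 7 + 1 = 8)
z(Z, B) = 11/3 (z(Z, B) = (8 + 3)/(1 + 2) = 11/3)
V = -11/3 (V = (11/3)*(-1) = -11/3 ≈ -3.6667)
V*W(6, 5) = -22*5 = -11/3*30 = -110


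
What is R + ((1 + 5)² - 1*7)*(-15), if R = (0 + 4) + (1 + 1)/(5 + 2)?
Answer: -3015/7 ≈ -430.71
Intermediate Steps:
R = 30/7 (R = 4 + 2/7 = 30/7 ≈ 4.2857)
R + ((1 + 5)² - 1*7)*(-15) = 30/7 + ((1 + 5)² - 1*7)*(-15) = 30/7 + (6² - 7)*(-15) = 30/7 + (36 - 7)*(-15) = 30/7 + 29*(-15) = 30/7 - 435 = -3015/7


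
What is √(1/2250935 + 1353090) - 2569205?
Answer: -2569205 + √6855712434082356185/2250935 ≈ -2.5680e+6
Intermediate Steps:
√(1/2250935 + 1353090) - 2569205 = √(3045717639151/2250935) - 2569205 = √6855712434082356185/2250935 - 2569205 = -2569205 + √6855712434082356185/2250935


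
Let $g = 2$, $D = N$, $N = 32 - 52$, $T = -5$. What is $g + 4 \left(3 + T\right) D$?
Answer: $162$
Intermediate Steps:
$N = -20$
$D = -20$
$g + 4 \left(3 + T\right) D = 2 + 4 \left(3 - 5\right) \left(-20\right) = 2 + 4 \left(-2\right) \left(-20\right) = 2 - -160 = 2 + 160 = 162$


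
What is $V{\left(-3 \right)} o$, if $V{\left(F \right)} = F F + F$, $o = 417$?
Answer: $2502$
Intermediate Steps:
$V{\left(F \right)} = F + F^{2}$ ($V{\left(F \right)} = F^{2} + F = F + F^{2}$)
$V{\left(-3 \right)} o = - 3 \left(1 - 3\right) 417 = \left(-3\right) \left(-2\right) 417 = 6 \cdot 417 = 2502$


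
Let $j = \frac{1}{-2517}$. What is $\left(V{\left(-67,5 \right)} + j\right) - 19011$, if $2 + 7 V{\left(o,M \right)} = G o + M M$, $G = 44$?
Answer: $- \frac{342317041}{17619} \approx -19429.0$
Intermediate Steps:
$j = - \frac{1}{2517} \approx -0.0003973$
$V{\left(o,M \right)} = - \frac{2}{7} + \frac{M^{2}}{7} + \frac{44 o}{7}$ ($V{\left(o,M \right)} = - \frac{2}{7} + \frac{44 o + M M}{7} = - \frac{2}{7} + \frac{44 o + M^{2}}{7} = - \frac{2}{7} + \frac{M^{2} + 44 o}{7} = - \frac{2}{7} + \left(\frac{M^{2}}{7} + \frac{44 o}{7}\right) = - \frac{2}{7} + \frac{M^{2}}{7} + \frac{44 o}{7}$)
$\left(V{\left(-67,5 \right)} + j\right) - 19011 = \left(\left(- \frac{2}{7} + \frac{5^{2}}{7} + \frac{44}{7} \left(-67\right)\right) - \frac{1}{2517}\right) - 19011 = \left(\left(- \frac{2}{7} + \frac{1}{7} \cdot 25 - \frac{2948}{7}\right) - \frac{1}{2517}\right) - 19011 = \left(\left(- \frac{2}{7} + \frac{25}{7} - \frac{2948}{7}\right) - \frac{1}{2517}\right) - 19011 = \left(- \frac{2925}{7} - \frac{1}{2517}\right) - 19011 = - \frac{7362232}{17619} - 19011 = - \frac{342317041}{17619}$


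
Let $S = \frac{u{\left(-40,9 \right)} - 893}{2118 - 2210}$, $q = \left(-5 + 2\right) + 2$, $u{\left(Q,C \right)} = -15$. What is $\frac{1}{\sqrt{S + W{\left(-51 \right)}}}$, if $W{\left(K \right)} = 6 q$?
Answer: $\frac{\sqrt{2047}}{89} \approx 0.50836$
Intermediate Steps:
$q = -1$ ($q = -3 + 2 = -1$)
$W{\left(K \right)} = -6$ ($W{\left(K \right)} = 6 \left(-1\right) = -6$)
$S = \frac{227}{23}$ ($S = \frac{-15 - 893}{2118 - 2210} = - \frac{908}{-92} = \left(-908\right) \left(- \frac{1}{92}\right) = \frac{227}{23} \approx 9.8696$)
$\frac{1}{\sqrt{S + W{\left(-51 \right)}}} = \frac{1}{\sqrt{\frac{227}{23} - 6}} = \frac{1}{\sqrt{\frac{89}{23}}} = \frac{1}{\frac{1}{23} \sqrt{2047}} = \frac{\sqrt{2047}}{89}$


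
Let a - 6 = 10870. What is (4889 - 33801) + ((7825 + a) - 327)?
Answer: -10538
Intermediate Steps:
a = 10876 (a = 6 + 10870 = 10876)
(4889 - 33801) + ((7825 + a) - 327) = (4889 - 33801) + ((7825 + 10876) - 327) = -28912 + (18701 - 327) = -28912 + 18374 = -10538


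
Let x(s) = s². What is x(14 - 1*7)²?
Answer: 2401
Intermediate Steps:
x(14 - 1*7)² = ((14 - 1*7)²)² = ((14 - 7)²)² = (7²)² = 49² = 2401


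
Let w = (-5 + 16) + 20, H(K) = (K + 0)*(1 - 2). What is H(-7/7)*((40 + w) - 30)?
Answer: 41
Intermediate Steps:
H(K) = -K (H(K) = K*(-1) = -K)
w = 31 (w = 11 + 20 = 31)
H(-7/7)*((40 + w) - 30) = (-(-7)/7)*((40 + 31) - 30) = (-(-7)/7)*(71 - 30) = -1*(-1)*41 = 1*41 = 41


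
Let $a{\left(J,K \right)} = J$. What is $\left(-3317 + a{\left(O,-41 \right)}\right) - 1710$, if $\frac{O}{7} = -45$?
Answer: $-5342$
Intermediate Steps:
$O = -315$ ($O = 7 \left(-45\right) = -315$)
$\left(-3317 + a{\left(O,-41 \right)}\right) - 1710 = \left(-3317 - 315\right) - 1710 = -3632 - 1710 = -5342$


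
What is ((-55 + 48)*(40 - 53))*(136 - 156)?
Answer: -1820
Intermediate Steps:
((-55 + 48)*(40 - 53))*(136 - 156) = -7*(-13)*(-20) = 91*(-20) = -1820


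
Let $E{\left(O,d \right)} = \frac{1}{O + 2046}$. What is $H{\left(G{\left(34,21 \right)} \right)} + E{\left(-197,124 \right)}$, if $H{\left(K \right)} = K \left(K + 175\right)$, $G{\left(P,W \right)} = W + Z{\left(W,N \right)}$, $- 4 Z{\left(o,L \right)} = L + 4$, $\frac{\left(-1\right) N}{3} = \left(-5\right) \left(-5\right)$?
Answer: $\frac{245038741}{29584} \approx 8282.8$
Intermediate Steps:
$N = -75$ ($N = - 3 \left(\left(-5\right) \left(-5\right)\right) = \left(-3\right) 25 = -75$)
$Z{\left(o,L \right)} = -1 - \frac{L}{4}$ ($Z{\left(o,L \right)} = - \frac{L + 4}{4} = - \frac{4 + L}{4} = -1 - \frac{L}{4}$)
$G{\left(P,W \right)} = \frac{71}{4} + W$ ($G{\left(P,W \right)} = W - - \frac{71}{4} = W + \left(-1 + \frac{75}{4}\right) = W + \frac{71}{4} = \frac{71}{4} + W$)
$H{\left(K \right)} = K \left(175 + K\right)$
$E{\left(O,d \right)} = \frac{1}{2046 + O}$
$H{\left(G{\left(34,21 \right)} \right)} + E{\left(-197,124 \right)} = \left(\frac{71}{4} + 21\right) \left(175 + \left(\frac{71}{4} + 21\right)\right) + \frac{1}{2046 - 197} = \frac{155 \left(175 + \frac{155}{4}\right)}{4} + \frac{1}{1849} = \frac{155}{4} \cdot \frac{855}{4} + \frac{1}{1849} = \frac{132525}{16} + \frac{1}{1849} = \frac{245038741}{29584}$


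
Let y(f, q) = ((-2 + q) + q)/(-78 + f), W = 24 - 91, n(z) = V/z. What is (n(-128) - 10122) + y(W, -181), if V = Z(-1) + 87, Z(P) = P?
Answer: -93915099/9280 ≈ -10120.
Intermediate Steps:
V = 86 (V = -1 + 87 = 86)
n(z) = 86/z
W = -67
y(f, q) = (-2 + 2*q)/(-78 + f)
(n(-128) - 10122) + y(W, -181) = (86/(-128) - 10122) + 2*(-1 - 181)/(-78 - 67) = (86*(-1/128) - 10122) + 2*(-182)/(-145) = (-43/64 - 10122) + 2*(-1/145)*(-182) = -647851/64 + 364/145 = -93915099/9280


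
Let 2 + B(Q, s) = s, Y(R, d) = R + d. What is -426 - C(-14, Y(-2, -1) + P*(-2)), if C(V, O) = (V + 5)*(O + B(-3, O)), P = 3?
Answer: -606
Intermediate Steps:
B(Q, s) = -2 + s
C(V, O) = (-2 + 2*O)*(5 + V) (C(V, O) = (V + 5)*(O + (-2 + O)) = (5 + V)*(-2 + 2*O) = (-2 + 2*O)*(5 + V))
-426 - C(-14, Y(-2, -1) + P*(-2)) = -426 - (-10 - 2*(-14) + 10*((-2 - 1) + 3*(-2)) + 2*((-2 - 1) + 3*(-2))*(-14)) = -426 - (-10 + 28 + 10*(-3 - 6) + 2*(-3 - 6)*(-14)) = -426 - (-10 + 28 + 10*(-9) + 2*(-9)*(-14)) = -426 - (-10 + 28 - 90 + 252) = -426 - 1*180 = -426 - 180 = -606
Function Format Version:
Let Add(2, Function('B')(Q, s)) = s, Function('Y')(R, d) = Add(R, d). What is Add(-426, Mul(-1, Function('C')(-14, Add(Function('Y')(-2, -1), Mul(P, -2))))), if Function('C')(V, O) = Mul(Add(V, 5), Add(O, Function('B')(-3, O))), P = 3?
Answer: -606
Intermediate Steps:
Function('B')(Q, s) = Add(-2, s)
Function('C')(V, O) = Mul(Add(-2, Mul(2, O)), Add(5, V)) (Function('C')(V, O) = Mul(Add(V, 5), Add(O, Add(-2, O))) = Mul(Add(5, V), Add(-2, Mul(2, O))) = Mul(Add(-2, Mul(2, O)), Add(5, V)))
Add(-426, Mul(-1, Function('C')(-14, Add(Function('Y')(-2, -1), Mul(P, -2))))) = Add(-426, Mul(-1, Add(-10, Mul(-2, -14), Mul(10, Add(Add(-2, -1), Mul(3, -2))), Mul(2, Add(Add(-2, -1), Mul(3, -2)), -14)))) = Add(-426, Mul(-1, Add(-10, 28, Mul(10, Add(-3, -6)), Mul(2, Add(-3, -6), -14)))) = Add(-426, Mul(-1, Add(-10, 28, Mul(10, -9), Mul(2, -9, -14)))) = Add(-426, Mul(-1, Add(-10, 28, -90, 252))) = Add(-426, Mul(-1, 180)) = Add(-426, -180) = -606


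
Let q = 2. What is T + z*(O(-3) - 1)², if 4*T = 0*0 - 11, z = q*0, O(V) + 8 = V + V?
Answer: -11/4 ≈ -2.7500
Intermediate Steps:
O(V) = -8 + 2*V (O(V) = -8 + (V + V) = -8 + 2*V)
z = 0 (z = 2*0 = 0)
T = -11/4 (T = (0*0 - 11)/4 = (0 - 11)/4 = (¼)*(-11) = -11/4 ≈ -2.7500)
T + z*(O(-3) - 1)² = -11/4 + 0*((-8 + 2*(-3)) - 1)² = -11/4 + 0*((-8 - 6) - 1)² = -11/4 + 0*(-14 - 1)² = -11/4 + 0*(-15)² = -11/4 + 0*225 = -11/4 + 0 = -11/4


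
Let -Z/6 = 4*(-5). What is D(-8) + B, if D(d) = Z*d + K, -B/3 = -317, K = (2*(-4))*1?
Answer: -17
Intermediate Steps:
Z = 120 (Z = -24*(-5) = -6*(-20) = 120)
K = -8 (K = -8*1 = -8)
B = 951 (B = -3*(-317) = 951)
D(d) = -8 + 120*d (D(d) = 120*d - 8 = -8 + 120*d)
D(-8) + B = (-8 + 120*(-8)) + 951 = (-8 - 960) + 951 = -968 + 951 = -17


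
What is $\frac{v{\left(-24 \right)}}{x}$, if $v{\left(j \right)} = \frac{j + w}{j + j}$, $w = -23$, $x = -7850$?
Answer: $- \frac{47}{376800} \approx -0.00012473$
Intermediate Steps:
$v{\left(j \right)} = \frac{-23 + j}{2 j}$ ($v{\left(j \right)} = \frac{j - 23}{j + j} = \frac{-23 + j}{2 j}$)
$\frac{v{\left(-24 \right)}}{x} = \frac{\frac{1}{2} \frac{1}{-24} \left(-23 - 24\right)}{-7850} = \frac{1}{2} \left(- \frac{1}{24}\right) \left(-47\right) \left(- \frac{1}{7850}\right) = \frac{47}{48} \left(- \frac{1}{7850}\right) = - \frac{47}{376800}$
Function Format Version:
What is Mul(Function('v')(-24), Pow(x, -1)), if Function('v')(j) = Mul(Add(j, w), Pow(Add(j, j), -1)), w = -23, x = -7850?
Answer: Rational(-47, 376800) ≈ -0.00012473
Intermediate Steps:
Function('v')(j) = Mul(Rational(1, 2), Pow(j, -1), Add(-23, j)) (Function('v')(j) = Mul(Add(j, -23), Pow(Add(j, j), -1)) = Mul(Add(-23, j), Pow(Mul(2, j), -1)) = Mul(Add(-23, j), Mul(Rational(1, 2), Pow(j, -1))) = Mul(Rational(1, 2), Pow(j, -1), Add(-23, j)))
Mul(Function('v')(-24), Pow(x, -1)) = Mul(Mul(Rational(1, 2), Pow(-24, -1), Add(-23, -24)), Pow(-7850, -1)) = Mul(Mul(Rational(1, 2), Rational(-1, 24), -47), Rational(-1, 7850)) = Mul(Rational(47, 48), Rational(-1, 7850)) = Rational(-47, 376800)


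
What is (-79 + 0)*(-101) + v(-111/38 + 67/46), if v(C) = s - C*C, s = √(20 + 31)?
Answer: 1523332051/190969 + √51 ≈ 7984.0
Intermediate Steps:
s = √51 ≈ 7.1414
v(C) = √51 - C² (v(C) = √51 - C*C = √51 - C²)
(-79 + 0)*(-101) + v(-111/38 + 67/46) = (-79 + 0)*(-101) + (√51 - (-111/38 + 67/46)²) = -79*(-101) + (√51 - (-111*1/38 + 67*(1/46))²) = 7979 + (√51 - (-111/38 + 67/46)²) = 7979 + (√51 - (-640/437)²) = 7979 + (√51 - 1*409600/190969) = 7979 + (√51 - 409600/190969) = 7979 + (-409600/190969 + √51) = 1523332051/190969 + √51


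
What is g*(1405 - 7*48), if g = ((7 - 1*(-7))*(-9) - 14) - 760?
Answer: -962100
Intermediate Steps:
g = -900 (g = ((7 + 7)*(-9) - 14) - 760 = (14*(-9) - 14) - 760 = (-126 - 14) - 760 = -140 - 760 = -900)
g*(1405 - 7*48) = -900*(1405 - 7*48) = -900*(1405 - 336) = -900*1069 = -962100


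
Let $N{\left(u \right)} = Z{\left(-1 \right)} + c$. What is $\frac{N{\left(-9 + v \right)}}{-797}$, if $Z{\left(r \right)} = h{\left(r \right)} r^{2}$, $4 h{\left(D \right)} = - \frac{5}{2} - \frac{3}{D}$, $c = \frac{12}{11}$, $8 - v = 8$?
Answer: $- \frac{107}{70136} \approx -0.0015256$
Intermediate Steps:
$v = 0$ ($v = 8 - 8 = 0$)
$c = \frac{12}{11}$ ($c = 12 \cdot \frac{1}{11} = \frac{12}{11} \approx 1.0909$)
$h{\left(D \right)} = - \frac{5}{8} - \frac{3}{4 D}$ ($h{\left(D \right)} = \frac{- \frac{5}{2} - \frac{3}{D}}{4} = - \frac{5}{8} - \frac{3}{4 D}$)
$Z{\left(r \right)} = \frac{r \left(-6 - 5 r\right)}{8}$ ($Z{\left(r \right)} = \frac{-6 - 5 r}{8 r} r^{2} = \frac{r \left(-6 - 5 r\right)}{8}$)
$N{\left(u \right)} = \frac{107}{88}$ ($N{\left(u \right)} = \left(- \frac{1}{8}\right) \left(-1\right) \left(6 + 5 \left(-1\right)\right) + \frac{12}{11} = \left(- \frac{1}{8}\right) \left(-1\right) \left(6 - 5\right) + \frac{12}{11} = \left(- \frac{1}{8}\right) \left(-1\right) 1 + \frac{12}{11} = \frac{1}{8} + \frac{12}{11} = \frac{107}{88}$)
$\frac{N{\left(-9 + v \right)}}{-797} = \frac{107}{88 \left(-797\right)} = \frac{107}{88} \left(- \frac{1}{797}\right) = - \frac{107}{70136}$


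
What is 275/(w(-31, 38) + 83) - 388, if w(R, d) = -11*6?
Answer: -6321/17 ≈ -371.82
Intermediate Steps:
w(R, d) = -66
275/(w(-31, 38) + 83) - 388 = 275/(-66 + 83) - 388 = 275/17 - 388 = -6321/17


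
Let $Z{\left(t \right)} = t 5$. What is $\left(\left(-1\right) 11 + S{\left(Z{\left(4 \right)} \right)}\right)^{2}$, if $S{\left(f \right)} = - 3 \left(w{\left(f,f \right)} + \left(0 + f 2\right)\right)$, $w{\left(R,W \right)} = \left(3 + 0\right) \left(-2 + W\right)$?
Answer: $85849$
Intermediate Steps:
$Z{\left(t \right)} = 5 t$
$w{\left(R,W \right)} = -6 + 3 W$ ($w{\left(R,W \right)} = 3 \left(-2 + W\right) = -6 + 3 W$)
$S{\left(f \right)} = 18 - 15 f$ ($S{\left(f \right)} = - 3 \left(\left(-6 + 3 f\right) + \left(0 + f 2\right)\right) = - 3 \left(\left(-6 + 3 f\right) + \left(0 + 2 f\right)\right) = - 3 \left(\left(-6 + 3 f\right) + 2 f\right) = - 3 \left(-6 + 5 f\right) = 18 - 15 f$)
$\left(\left(-1\right) 11 + S{\left(Z{\left(4 \right)} \right)}\right)^{2} = \left(\left(-1\right) 11 + \left(18 - 15 \cdot 5 \cdot 4\right)\right)^{2} = \left(-11 + \left(18 - 300\right)\right)^{2} = \left(-11 - 282\right)^{2} = \left(-293\right)^{2} = 85849$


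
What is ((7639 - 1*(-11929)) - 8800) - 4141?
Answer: 6627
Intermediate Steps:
((7639 - 1*(-11929)) - 8800) - 4141 = ((7639 + 11929) - 8800) - 4141 = (19568 - 8800) - 4141 = 10768 - 4141 = 6627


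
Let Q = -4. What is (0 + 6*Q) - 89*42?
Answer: -3762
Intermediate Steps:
(0 + 6*Q) - 89*42 = (0 + 6*(-4)) - 89*42 = (0 - 24) - 3738 = -24 - 3738 = -3762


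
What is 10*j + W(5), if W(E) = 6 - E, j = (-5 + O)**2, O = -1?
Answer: 361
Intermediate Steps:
j = 36 (j = (-5 - 1)**2 = (-6)**2 = 36)
10*j + W(5) = 10*36 + (6 - 1*5) = 360 + (6 - 5) = 360 + 1 = 361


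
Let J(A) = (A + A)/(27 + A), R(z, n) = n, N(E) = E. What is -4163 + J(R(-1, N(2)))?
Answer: -120723/29 ≈ -4162.9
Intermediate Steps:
J(A) = 2*A/(27 + A) (J(A) = (2*A)/(27 + A) = 2*A/(27 + A))
-4163 + J(R(-1, N(2))) = -4163 + 2*2/(27 + 2) = -4163 + 2*2/29 = -4163 + 2*2*(1/29) = -4163 + 4/29 = -120723/29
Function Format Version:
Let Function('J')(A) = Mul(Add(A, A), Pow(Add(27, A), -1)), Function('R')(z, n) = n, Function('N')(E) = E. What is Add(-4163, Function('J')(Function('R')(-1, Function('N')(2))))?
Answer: Rational(-120723, 29) ≈ -4162.9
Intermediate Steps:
Function('J')(A) = Mul(2, A, Pow(Add(27, A), -1)) (Function('J')(A) = Mul(Mul(2, A), Pow(Add(27, A), -1)) = Mul(2, A, Pow(Add(27, A), -1)))
Add(-4163, Function('J')(Function('R')(-1, Function('N')(2)))) = Add(-4163, Mul(2, 2, Pow(Add(27, 2), -1))) = Add(-4163, Mul(2, 2, Pow(29, -1))) = Add(-4163, Mul(2, 2, Rational(1, 29))) = Add(-4163, Rational(4, 29)) = Rational(-120723, 29)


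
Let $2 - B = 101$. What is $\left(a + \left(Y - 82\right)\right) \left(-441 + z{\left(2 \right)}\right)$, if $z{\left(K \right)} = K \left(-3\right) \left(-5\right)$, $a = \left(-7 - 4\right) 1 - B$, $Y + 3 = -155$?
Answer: $62472$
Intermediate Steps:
$Y = -158$ ($Y = -3 - 155 = -158$)
$B = -99$ ($B = 2 - 101 = -99$)
$a = 88$ ($a = \left(-7 - 4\right) 1 - -99 = \left(-11\right) 1 + 99 = -11 + 99 = 88$)
$z{\left(K \right)} = 15 K$ ($z{\left(K \right)} = - 3 K \left(-5\right) = 15 K$)
$\left(a + \left(Y - 82\right)\right) \left(-441 + z{\left(2 \right)}\right) = \left(88 - 240\right) \left(-441 + 15 \cdot 2\right) = \left(88 - 240\right) \left(-441 + 30\right) = \left(-152\right) \left(-411\right) = 62472$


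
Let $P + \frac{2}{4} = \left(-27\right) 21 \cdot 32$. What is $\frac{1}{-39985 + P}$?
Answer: $- \frac{2}{116259} \approx -1.7203 \cdot 10^{-5}$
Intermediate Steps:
$P = - \frac{36289}{2}$ ($P = - \frac{1}{2} + \left(-27\right) 21 \cdot 32 = - \frac{1}{2} - 18144 = - \frac{36289}{2} \approx -18145.0$)
$\frac{1}{-39985 + P} = \frac{1}{-39985 - \frac{36289}{2}} = \frac{1}{- \frac{116259}{2}} = - \frac{2}{116259}$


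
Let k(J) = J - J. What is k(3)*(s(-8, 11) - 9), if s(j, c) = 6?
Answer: 0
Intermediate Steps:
k(J) = 0
k(3)*(s(-8, 11) - 9) = 0*(6 - 9) = 0*(-3) = 0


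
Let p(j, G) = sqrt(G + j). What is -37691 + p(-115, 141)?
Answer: -37691 + sqrt(26) ≈ -37686.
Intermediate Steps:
-37691 + p(-115, 141) = -37691 + sqrt(141 - 115) = -37691 + sqrt(26)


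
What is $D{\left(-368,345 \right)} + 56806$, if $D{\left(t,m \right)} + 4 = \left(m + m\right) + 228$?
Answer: $57720$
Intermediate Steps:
$D{\left(t,m \right)} = 224 + 2 m$ ($D{\left(t,m \right)} = -4 + \left(\left(m + m\right) + 228\right) = -4 + \left(2 m + 228\right) = -4 + \left(228 + 2 m\right) = 224 + 2 m$)
$D{\left(-368,345 \right)} + 56806 = \left(224 + 2 \cdot 345\right) + 56806 = \left(224 + 690\right) + 56806 = 914 + 56806 = 57720$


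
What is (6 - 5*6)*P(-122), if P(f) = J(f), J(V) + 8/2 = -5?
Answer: 216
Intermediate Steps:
J(V) = -9 (J(V) = -4 - 5 = -9)
P(f) = -9
(6 - 5*6)*P(-122) = (6 - 5*6)*(-9) = (6 - 30)*(-9) = -24*(-9) = 216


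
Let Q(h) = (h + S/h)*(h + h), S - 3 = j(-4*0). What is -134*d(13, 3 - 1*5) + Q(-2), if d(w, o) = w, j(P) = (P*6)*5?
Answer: -1728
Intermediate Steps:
j(P) = 30*P (j(P) = (6*P)*5 = 30*P)
S = 3 (S = 3 + 30*(-4*0) = 3 + 30*0 = 3 + 0 = 3)
Q(h) = 2*h*(h + 3/h) (Q(h) = (h + 3/h)*(h + h) = (h + 3/h)*(2*h) = 2*h*(h + 3/h))
-134*d(13, 3 - 1*5) + Q(-2) = -134*13 + (6 + 2*(-2)**2) = -1742 + (6 + 2*4) = -1742 + (6 + 8) = -1742 + 14 = -1728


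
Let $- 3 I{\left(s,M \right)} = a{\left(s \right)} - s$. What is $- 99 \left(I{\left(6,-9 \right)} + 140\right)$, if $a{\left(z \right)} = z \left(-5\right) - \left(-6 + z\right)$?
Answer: $-15048$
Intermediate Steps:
$a{\left(z \right)} = 6 - 6 z$ ($a{\left(z \right)} = - 5 z - \left(-6 + z\right) = 6 - 6 z$)
$I{\left(s,M \right)} = -2 + \frac{7 s}{3}$ ($I{\left(s,M \right)} = - \frac{\left(6 - 6 s\right) - s}{3} = - \frac{6 - 7 s}{3} = -2 + \frac{7 s}{3}$)
$- 99 \left(I{\left(6,-9 \right)} + 140\right) = - 99 \left(\left(-2 + \frac{7}{3} \cdot 6\right) + 140\right) = - 99 \left(\left(-2 + 14\right) + 140\right) = - 99 \left(12 + 140\right) = - 99 \cdot 152 = \left(-1\right) 15048 = -15048$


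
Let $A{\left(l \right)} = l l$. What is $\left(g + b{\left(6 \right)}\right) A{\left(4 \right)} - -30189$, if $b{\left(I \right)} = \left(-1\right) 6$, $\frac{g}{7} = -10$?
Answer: $28973$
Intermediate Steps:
$A{\left(l \right)} = l^{2}$
$g = -70$ ($g = 7 \left(-10\right) = -70$)
$b{\left(I \right)} = -6$
$\left(g + b{\left(6 \right)}\right) A{\left(4 \right)} - -30189 = \left(-70 - 6\right) 4^{2} - -30189 = \left(-76\right) 16 + 30189 = -1216 + 30189 = 28973$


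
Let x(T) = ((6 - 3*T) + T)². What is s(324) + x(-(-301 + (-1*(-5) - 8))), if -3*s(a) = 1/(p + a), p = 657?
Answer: 1066554971/2943 ≈ 3.6240e+5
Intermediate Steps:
s(a) = -1/(3*(657 + a))
x(T) = (6 - 2*T)²
s(324) + x(-(-301 + (-1*(-5) - 8))) = -1/(1971 + 3*324) + 4*(-3 - (-301 + (-1*(-5) - 8)))² = -1/(1971 + 972) + 4*(-3 - (-301 + (5 - 8)))² = -1/2943 + 4*(-3 - (-301 - 3))² = -1*1/2943 + 4*(-3 - 1*(-304))² = -1/2943 + 4*(-3 + 304)² = -1/2943 + 4*301² = -1/2943 + 4*90601 = -1/2943 + 362404 = 1066554971/2943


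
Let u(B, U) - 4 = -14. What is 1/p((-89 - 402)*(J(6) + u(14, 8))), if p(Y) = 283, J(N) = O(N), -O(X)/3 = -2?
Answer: 1/283 ≈ 0.0035336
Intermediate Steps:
O(X) = 6 (O(X) = -3*(-2) = 6)
J(N) = 6
u(B, U) = -10 (u(B, U) = 4 - 14 = -10)
1/p((-89 - 402)*(J(6) + u(14, 8))) = 1/283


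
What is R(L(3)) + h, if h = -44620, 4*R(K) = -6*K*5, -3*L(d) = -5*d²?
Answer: -89465/2 ≈ -44733.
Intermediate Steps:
L(d) = 5*d²/3 (L(d) = -(-5)*d²/3 = 5*d²/3)
R(K) = -15*K/2 (R(K) = (-6*K*5)/4 = (-30*K)/4 = -15*K/2)
R(L(3)) + h = -25*3²/2 - 44620 = -25*9/2 - 44620 = -15/2*15 - 44620 = -225/2 - 44620 = -89465/2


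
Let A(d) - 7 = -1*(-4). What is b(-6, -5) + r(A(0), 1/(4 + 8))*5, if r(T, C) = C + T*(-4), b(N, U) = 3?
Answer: -2599/12 ≈ -216.58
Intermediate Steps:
A(d) = 11 (A(d) = 7 - 1*(-4) = 7 + 4 = 11)
r(T, C) = C - 4*T
b(-6, -5) + r(A(0), 1/(4 + 8))*5 = 3 + (1/(4 + 8) - 4*11)*5 = 3 + (1/12 - 44)*5 = 3 - 527/12*5 = 3 - 2635/12 = -2599/12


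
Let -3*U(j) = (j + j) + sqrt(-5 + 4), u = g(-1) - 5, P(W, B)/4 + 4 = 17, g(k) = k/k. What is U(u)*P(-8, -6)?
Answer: 416/3 - 52*I/3 ≈ 138.67 - 17.333*I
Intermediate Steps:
g(k) = 1
P(W, B) = 52 (P(W, B) = -16 + 4*17 = -16 + 68 = 52)
u = -4 (u = 1 - 5 = -4)
U(j) = -2*j/3 - I/3 (U(j) = -((j + j) + sqrt(-5 + 4))/3 = -(2*j + sqrt(-1))/3 = -(2*j + I)/3 = -(I + 2*j)/3 = -2*j/3 - I/3)
U(u)*P(-8, -6) = (-2/3*(-4) - I/3)*52 = (8/3 - I/3)*52 = 416/3 - 52*I/3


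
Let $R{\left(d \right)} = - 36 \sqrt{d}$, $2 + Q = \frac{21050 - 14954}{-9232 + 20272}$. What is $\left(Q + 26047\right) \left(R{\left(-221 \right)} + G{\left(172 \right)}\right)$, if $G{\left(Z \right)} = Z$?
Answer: $\frac{515181022}{115} - \frac{107828586 i \sqrt{221}}{115} \approx 4.4798 \cdot 10^{6} - 1.3939 \cdot 10^{7} i$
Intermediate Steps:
$Q = - \frac{333}{230}$ ($Q = -2 + \frac{21050 - 14954}{-9232 + 20272} = -2 + \frac{6096}{11040} = -2 + 6096 \cdot \frac{1}{11040} = -2 + \frac{127}{230} = - \frac{333}{230} \approx -1.4478$)
$\left(Q + 26047\right) \left(R{\left(-221 \right)} + G{\left(172 \right)}\right) = \left(- \frac{333}{230} + 26047\right) \left(- 36 \sqrt{-221} + 172\right) = \frac{5990477 \left(- 36 i \sqrt{221} + 172\right)}{230} = \frac{5990477 \left(172 - 36 i \sqrt{221}\right)}{230} = \frac{515181022}{115} - \frac{107828586 i \sqrt{221}}{115}$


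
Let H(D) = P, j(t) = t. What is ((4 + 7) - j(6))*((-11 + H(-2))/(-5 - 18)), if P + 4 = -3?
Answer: 90/23 ≈ 3.9130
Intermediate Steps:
P = -7 (P = -4 - 3 = -7)
H(D) = -7
((4 + 7) - j(6))*((-11 + H(-2))/(-5 - 18)) = ((4 + 7) - 1*6)*((-11 - 7)/(-5 - 18)) = (11 - 6)*(-18/(-23)) = 5*(-18*(-1/23)) = 5*(18/23) = 90/23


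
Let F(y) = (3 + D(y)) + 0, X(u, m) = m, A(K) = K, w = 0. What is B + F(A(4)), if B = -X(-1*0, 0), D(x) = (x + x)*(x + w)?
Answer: 35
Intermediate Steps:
D(x) = 2*x² (D(x) = (x + x)*(x + 0) = (2*x)*x = 2*x²)
F(y) = 3 + 2*y² (F(y) = (3 + 2*y²) + 0 = 3 + 2*y²)
B = 0 (B = -1*0 = 0)
B + F(A(4)) = 0 + (3 + 2*4²) = 0 + (3 + 2*16) = 0 + (3 + 32) = 0 + 35 = 35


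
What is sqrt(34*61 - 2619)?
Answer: I*sqrt(545) ≈ 23.345*I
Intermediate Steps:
sqrt(34*61 - 2619) = sqrt(2074 - 2619) = sqrt(-545) = I*sqrt(545)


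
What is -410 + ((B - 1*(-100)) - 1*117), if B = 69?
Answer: -358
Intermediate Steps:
-410 + ((B - 1*(-100)) - 1*117) = -410 + ((69 - 1*(-100)) - 1*117) = -410 + ((69 + 100) - 117) = -410 + (169 - 117) = -410 + 52 = -358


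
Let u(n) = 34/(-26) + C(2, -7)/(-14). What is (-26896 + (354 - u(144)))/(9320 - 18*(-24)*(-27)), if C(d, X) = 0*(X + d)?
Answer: 345029/30472 ≈ 11.323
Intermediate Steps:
C(d, X) = 0
u(n) = -17/13 (u(n) = 34/(-26) + 0/(-14) = 34*(-1/26) + 0*(-1/14) = -17/13 + 0 = -17/13)
(-26896 + (354 - u(144)))/(9320 - 18*(-24)*(-27)) = (-26896 + (354 - 1*(-17/13)))/(9320 - 18*(-24)*(-27)) = (-26896 + (354 + 17/13))/(9320 + 432*(-27)) = (-26896 + 4619/13)/(9320 - 11664) = -345029/13/(-2344) = -345029/13*(-1/2344) = 345029/30472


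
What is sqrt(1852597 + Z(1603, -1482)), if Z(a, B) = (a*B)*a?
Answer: I*sqrt(3806307941) ≈ 61695.0*I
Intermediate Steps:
Z(a, B) = B*a**2 (Z(a, B) = (B*a)*a = B*a**2)
sqrt(1852597 + Z(1603, -1482)) = sqrt(1852597 - 1482*1603**2) = sqrt(1852597 - 1482*2569609) = sqrt(1852597 - 3808160538) = sqrt(-3806307941) = I*sqrt(3806307941)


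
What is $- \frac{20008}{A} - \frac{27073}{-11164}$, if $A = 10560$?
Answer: $\frac{1953799}{3684120} \approx 0.53033$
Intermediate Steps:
$- \frac{20008}{A} - \frac{27073}{-11164} = - \frac{20008}{10560} - \frac{27073}{-11164} = \left(-20008\right) \frac{1}{10560} - - \frac{27073}{11164} = - \frac{2501}{1320} + \frac{27073}{11164} = \frac{1953799}{3684120}$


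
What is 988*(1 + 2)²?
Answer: 8892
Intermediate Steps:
988*(1 + 2)² = 988*3² = 988*9 = 8892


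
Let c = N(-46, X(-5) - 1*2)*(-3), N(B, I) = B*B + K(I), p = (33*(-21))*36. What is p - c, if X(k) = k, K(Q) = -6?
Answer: -18618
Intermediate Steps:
p = -24948 (p = -693*36 = -24948)
N(B, I) = -6 + B² (N(B, I) = B*B - 6 = B² - 6 = -6 + B²)
c = -6330 (c = (-6 + (-46)²)*(-3) = (-6 + 2116)*(-3) = 2110*(-3) = -6330)
p - c = -24948 - 1*(-6330) = -24948 + 6330 = -18618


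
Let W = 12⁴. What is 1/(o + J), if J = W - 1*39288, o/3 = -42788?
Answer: -1/146916 ≈ -6.8066e-6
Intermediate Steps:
o = -128364 (o = 3*(-42788) = -128364)
W = 20736
J = -18552 (J = 20736 - 1*39288 = 20736 - 39288 = -18552)
1/(o + J) = 1/(-128364 - 18552) = 1/(-146916) = -1/146916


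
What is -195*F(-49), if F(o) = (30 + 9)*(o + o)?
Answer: 745290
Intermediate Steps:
F(o) = 78*o (F(o) = 39*(2*o) = 78*o)
-195*F(-49) = -15210*(-49) = -195*(-3822) = 745290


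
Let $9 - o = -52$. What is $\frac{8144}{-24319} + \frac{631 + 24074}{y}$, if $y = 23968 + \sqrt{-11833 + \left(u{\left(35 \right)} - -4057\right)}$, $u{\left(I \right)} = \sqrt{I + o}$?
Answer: $- \frac{8144}{24319} + \frac{24705}{23968 + i \sqrt{7776 - 4 \sqrt{6}}} \approx 0.69585 - 0.0037898 i$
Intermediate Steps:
$o = 61$ ($o = 9 - -52 = 9 + 52 = 61$)
$u{\left(I \right)} = \sqrt{61 + I}$ ($u{\left(I \right)} = \sqrt{I + 61} = \sqrt{61 + I}$)
$y = 23968 + \sqrt{-7776 + 4 \sqrt{6}}$ ($y = 23968 + \sqrt{-11833 + \left(\sqrt{61 + 35} - -4057\right)} = 23968 + \sqrt{-11833 + \left(\sqrt{96} + 4057\right)} = 23968 + \sqrt{-11833 + \left(4 \sqrt{6} + 4057\right)} = 23968 + \sqrt{-11833 + \left(4057 + 4 \sqrt{6}\right)} = 23968 + \sqrt{-7776 + 4 \sqrt{6}} \approx 23968.0 + 88.126 i$)
$\frac{8144}{-24319} + \frac{631 + 24074}{y} = \frac{8144}{-24319} + \frac{631 + 24074}{23968 + 2 \sqrt{-1944 + \sqrt{6}}} = 8144 \left(- \frac{1}{24319}\right) + \frac{24705}{23968 + 2 \sqrt{-1944 + \sqrt{6}}} = - \frac{8144}{24319} + \frac{24705}{23968 + 2 \sqrt{-1944 + \sqrt{6}}}$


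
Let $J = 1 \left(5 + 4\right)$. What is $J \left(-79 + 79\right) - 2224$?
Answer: $-2224$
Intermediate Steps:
$J = 9$ ($J = 1 \cdot 9 = 9$)
$J \left(-79 + 79\right) - 2224 = 9 \left(-79 + 79\right) - 2224 = 9 \cdot 0 - 2224 = 0 - 2224 = -2224$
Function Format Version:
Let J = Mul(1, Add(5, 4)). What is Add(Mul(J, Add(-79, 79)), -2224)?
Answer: -2224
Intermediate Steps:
J = 9 (J = Mul(1, 9) = 9)
Add(Mul(J, Add(-79, 79)), -2224) = Add(Mul(9, Add(-79, 79)), -2224) = Add(Mul(9, 0), -2224) = Add(0, -2224) = -2224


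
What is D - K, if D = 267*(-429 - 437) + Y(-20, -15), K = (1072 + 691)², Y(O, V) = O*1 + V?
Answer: -3339426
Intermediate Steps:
Y(O, V) = O + V
K = 3108169 (K = 1763² = 3108169)
D = -231257 (D = 267*(-429 - 437) + (-20 - 15) = 267*(-866) - 35 = -231222 - 35 = -231257)
D - K = -231257 - 1*3108169 = -231257 - 3108169 = -3339426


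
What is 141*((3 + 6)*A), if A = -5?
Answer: -6345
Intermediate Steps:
141*((3 + 6)*A) = 141*((3 + 6)*(-5)) = 141*(9*(-5)) = 141*(-45) = -6345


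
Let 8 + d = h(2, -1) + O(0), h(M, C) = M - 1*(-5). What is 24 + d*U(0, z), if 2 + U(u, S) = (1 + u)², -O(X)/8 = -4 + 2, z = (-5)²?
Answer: 9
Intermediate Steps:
z = 25
O(X) = 16 (O(X) = -8*(-4 + 2) = -8*(-2) = 16)
U(u, S) = -2 + (1 + u)²
h(M, C) = 5 + M (h(M, C) = M + 5 = 5 + M)
d = 15 (d = -8 + ((5 + 2) + 16) = -8 + (7 + 16) = -8 + 23 = 15)
24 + d*U(0, z) = 24 + 15*(-2 + (1 + 0)²) = 24 + 15*(-2 + 1²) = 24 + 15*(-2 + 1) = 24 + 15*(-1) = 24 - 15 = 9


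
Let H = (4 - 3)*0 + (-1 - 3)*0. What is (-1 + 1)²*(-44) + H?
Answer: 0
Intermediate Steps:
H = 0 (H = 1*0 - 4*0 = 0 + 0 = 0)
(-1 + 1)²*(-44) + H = (-1 + 1)²*(-44) + 0 = 0²*(-44) + 0 = 0*(-44) + 0 = 0 + 0 = 0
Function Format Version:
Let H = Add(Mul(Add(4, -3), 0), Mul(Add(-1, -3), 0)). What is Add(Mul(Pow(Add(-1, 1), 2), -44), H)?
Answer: 0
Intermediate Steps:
H = 0 (H = Add(Mul(1, 0), Mul(-4, 0)) = Add(0, 0) = 0)
Add(Mul(Pow(Add(-1, 1), 2), -44), H) = Add(Mul(Pow(Add(-1, 1), 2), -44), 0) = Add(Mul(Pow(0, 2), -44), 0) = Add(Mul(0, -44), 0) = Add(0, 0) = 0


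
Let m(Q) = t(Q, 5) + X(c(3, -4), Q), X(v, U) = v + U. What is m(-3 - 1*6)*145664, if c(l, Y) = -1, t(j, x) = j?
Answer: -2767616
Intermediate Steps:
X(v, U) = U + v
m(Q) = -1 + 2*Q (m(Q) = Q + (Q - 1) = Q + (-1 + Q) = -1 + 2*Q)
m(-3 - 1*6)*145664 = (-1 + 2*(-3 - 1*6))*145664 = (-1 + 2*(-3 - 6))*145664 = (-1 + 2*(-9))*145664 = (-1 - 18)*145664 = -19*145664 = -2767616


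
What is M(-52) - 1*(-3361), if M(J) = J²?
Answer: 6065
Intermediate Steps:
M(-52) - 1*(-3361) = (-52)² - 1*(-3361) = 2704 + 3361 = 6065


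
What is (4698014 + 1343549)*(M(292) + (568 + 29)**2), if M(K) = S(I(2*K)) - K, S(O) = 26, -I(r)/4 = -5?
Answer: 2151660371509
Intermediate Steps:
I(r) = 20 (I(r) = -4*(-5) = 20)
M(K) = 26 - K
(4698014 + 1343549)*(M(292) + (568 + 29)**2) = (4698014 + 1343549)*((26 - 1*292) + (568 + 29)**2) = 6041563*((26 - 292) + 597**2) = 6041563*(-266 + 356409) = 6041563*356143 = 2151660371509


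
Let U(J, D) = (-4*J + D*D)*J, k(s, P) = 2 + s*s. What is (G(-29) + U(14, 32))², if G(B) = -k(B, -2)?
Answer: 161518681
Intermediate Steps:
k(s, P) = 2 + s²
U(J, D) = J*(D² - 4*J) (U(J, D) = (-4*J + D²)*J = (D² - 4*J)*J = J*(D² - 4*J))
G(B) = -2 - B² (G(B) = -(2 + B²) = -2 - B²)
(G(-29) + U(14, 32))² = ((-2 - 1*(-29)²) + 14*(32² - 4*14))² = ((-2 - 1*841) + 14*(1024 - 56))² = ((-2 - 841) + 14*968)² = (-843 + 13552)² = 12709² = 161518681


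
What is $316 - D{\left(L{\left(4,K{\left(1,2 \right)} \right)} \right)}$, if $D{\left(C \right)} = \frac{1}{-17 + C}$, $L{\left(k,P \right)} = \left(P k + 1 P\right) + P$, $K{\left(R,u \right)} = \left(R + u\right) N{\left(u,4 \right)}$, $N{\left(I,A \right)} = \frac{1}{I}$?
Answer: $\frac{2529}{8} \approx 316.13$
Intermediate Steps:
$K{\left(R,u \right)} = \frac{R + u}{u}$
$L{\left(k,P \right)} = 2 P + P k$ ($L{\left(k,P \right)} = \left(P k + P\right) + P = \left(P + P k\right) + P = 2 P + P k$)
$316 - D{\left(L{\left(4,K{\left(1,2 \right)} \right)} \right)} = 316 - \frac{1}{-17 + \frac{1 + 2}{2} \left(2 + 4\right)} = 316 - \frac{1}{-17 + \frac{1}{2} \cdot 3 \cdot 6} = 316 - \frac{1}{-17 + \frac{3}{2} \cdot 6} = 316 - \frac{1}{-17 + 9} = 316 - \frac{1}{-8} = 316 - - \frac{1}{8} = 316 + \frac{1}{8} = \frac{2529}{8}$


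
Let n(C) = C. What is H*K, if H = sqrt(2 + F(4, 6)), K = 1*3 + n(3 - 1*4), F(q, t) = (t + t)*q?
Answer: 10*sqrt(2) ≈ 14.142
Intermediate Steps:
F(q, t) = 2*q*t (F(q, t) = (2*t)*q = 2*q*t)
K = 2 (K = 1*3 + (3 - 1*4) = 3 + (3 - 4) = 3 - 1 = 2)
H = 5*sqrt(2) (H = sqrt(2 + 2*4*6) = sqrt(2 + 48) = sqrt(50) = 5*sqrt(2) ≈ 7.0711)
H*K = (5*sqrt(2))*2 = 10*sqrt(2)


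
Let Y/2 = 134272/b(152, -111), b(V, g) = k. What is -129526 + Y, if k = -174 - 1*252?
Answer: -27723310/213 ≈ -1.3016e+5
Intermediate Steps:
k = -426 (k = -174 - 252 = -426)
b(V, g) = -426
Y = -134272/213 (Y = 2*(134272/(-426)) = 2*(134272*(-1/426)) = 2*(-67136/213) = -134272/213 ≈ -630.38)
-129526 + Y = -129526 - 134272/213 = -27723310/213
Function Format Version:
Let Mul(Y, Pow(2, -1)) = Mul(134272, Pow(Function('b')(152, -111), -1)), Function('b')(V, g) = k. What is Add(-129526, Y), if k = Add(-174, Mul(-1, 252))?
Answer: Rational(-27723310, 213) ≈ -1.3016e+5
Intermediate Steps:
k = -426 (k = Add(-174, -252) = -426)
Function('b')(V, g) = -426
Y = Rational(-134272, 213) (Y = Mul(2, Mul(134272, Pow(-426, -1))) = Mul(2, Mul(134272, Rational(-1, 426))) = Mul(2, Rational(-67136, 213)) = Rational(-134272, 213) ≈ -630.38)
Add(-129526, Y) = Add(-129526, Rational(-134272, 213)) = Rational(-27723310, 213)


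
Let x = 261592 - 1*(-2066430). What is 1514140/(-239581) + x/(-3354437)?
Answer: -5636837077962/803659370897 ≈ -7.0140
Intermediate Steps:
x = 2328022 (x = 261592 + 2066430 = 2328022)
1514140/(-239581) + x/(-3354437) = 1514140/(-239581) + 2328022/(-3354437) = 1514140*(-1/239581) + 2328022*(-1/3354437) = -1514140/239581 - 2328022/3354437 = -5636837077962/803659370897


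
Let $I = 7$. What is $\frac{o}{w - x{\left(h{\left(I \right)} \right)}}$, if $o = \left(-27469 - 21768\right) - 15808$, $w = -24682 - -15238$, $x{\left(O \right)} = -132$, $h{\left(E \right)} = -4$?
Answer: $\frac{65045}{9312} \approx 6.9851$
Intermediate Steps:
$w = -9444$ ($w = -24682 + 15238 = -9444$)
$o = -65045$ ($o = -49237 - 15808 = -65045$)
$\frac{o}{w - x{\left(h{\left(I \right)} \right)}} = - \frac{65045}{-9444 - -132} = - \frac{65045}{-9444 + 132} = - \frac{65045}{-9312} = \left(-65045\right) \left(- \frac{1}{9312}\right) = \frac{65045}{9312}$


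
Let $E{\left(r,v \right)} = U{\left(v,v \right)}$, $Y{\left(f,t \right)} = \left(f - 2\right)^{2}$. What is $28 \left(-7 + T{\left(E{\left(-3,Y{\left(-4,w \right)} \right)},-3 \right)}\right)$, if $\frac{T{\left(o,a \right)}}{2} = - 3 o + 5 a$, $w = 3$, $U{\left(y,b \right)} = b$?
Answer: $-7084$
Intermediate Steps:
$Y{\left(f,t \right)} = \left(-2 + f\right)^{2}$
$E{\left(r,v \right)} = v$
$T{\left(o,a \right)} = - 6 o + 10 a$ ($T{\left(o,a \right)} = 2 \left(- 3 o + 5 a\right) = - 6 o + 10 a$)
$28 \left(-7 + T{\left(E{\left(-3,Y{\left(-4,w \right)} \right)},-3 \right)}\right) = 28 \left(-7 + \left(- 6 \left(-2 - 4\right)^{2} + 10 \left(-3\right)\right)\right) = 28 \left(-7 - \left(30 + 6 \left(-6\right)^{2}\right)\right) = 28 \left(-7 - 246\right) = 28 \left(-253\right) = -7084$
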